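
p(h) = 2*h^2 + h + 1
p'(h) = 4*h + 1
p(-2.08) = 7.57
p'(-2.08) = -7.32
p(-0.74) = 1.36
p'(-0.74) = -1.96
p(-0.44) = 0.95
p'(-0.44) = -0.76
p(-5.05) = 46.96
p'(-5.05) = -19.20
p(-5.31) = 52.08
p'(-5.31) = -20.24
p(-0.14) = 0.90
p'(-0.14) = 0.44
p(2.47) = 15.67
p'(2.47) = 10.88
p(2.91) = 20.85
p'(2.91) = 12.64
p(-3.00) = 16.00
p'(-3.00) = -11.00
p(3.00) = 22.00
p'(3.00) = 13.00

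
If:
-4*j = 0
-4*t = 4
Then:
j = 0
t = -1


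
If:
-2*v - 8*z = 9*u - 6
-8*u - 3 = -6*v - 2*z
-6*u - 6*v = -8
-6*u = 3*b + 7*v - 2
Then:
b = -188/81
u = 10/27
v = 26/27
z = 5/54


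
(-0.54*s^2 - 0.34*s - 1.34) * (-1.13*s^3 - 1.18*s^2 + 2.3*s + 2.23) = 0.6102*s^5 + 1.0214*s^4 + 0.6734*s^3 - 0.405*s^2 - 3.8402*s - 2.9882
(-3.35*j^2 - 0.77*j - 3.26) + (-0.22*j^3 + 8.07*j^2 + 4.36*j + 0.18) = -0.22*j^3 + 4.72*j^2 + 3.59*j - 3.08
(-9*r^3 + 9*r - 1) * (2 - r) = 9*r^4 - 18*r^3 - 9*r^2 + 19*r - 2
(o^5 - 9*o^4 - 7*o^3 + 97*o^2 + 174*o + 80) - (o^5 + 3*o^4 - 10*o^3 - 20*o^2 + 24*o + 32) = -12*o^4 + 3*o^3 + 117*o^2 + 150*o + 48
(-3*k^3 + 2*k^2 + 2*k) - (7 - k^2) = -3*k^3 + 3*k^2 + 2*k - 7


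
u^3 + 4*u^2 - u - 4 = (u - 1)*(u + 1)*(u + 4)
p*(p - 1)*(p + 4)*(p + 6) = p^4 + 9*p^3 + 14*p^2 - 24*p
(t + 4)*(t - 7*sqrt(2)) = t^2 - 7*sqrt(2)*t + 4*t - 28*sqrt(2)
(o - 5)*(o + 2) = o^2 - 3*o - 10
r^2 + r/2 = r*(r + 1/2)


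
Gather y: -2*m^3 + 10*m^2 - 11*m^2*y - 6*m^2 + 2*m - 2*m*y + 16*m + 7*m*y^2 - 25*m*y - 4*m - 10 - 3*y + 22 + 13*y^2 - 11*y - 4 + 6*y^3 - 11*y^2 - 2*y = -2*m^3 + 4*m^2 + 14*m + 6*y^3 + y^2*(7*m + 2) + y*(-11*m^2 - 27*m - 16) + 8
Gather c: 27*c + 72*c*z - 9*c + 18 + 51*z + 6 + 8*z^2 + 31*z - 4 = c*(72*z + 18) + 8*z^2 + 82*z + 20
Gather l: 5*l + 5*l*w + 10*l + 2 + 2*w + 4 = l*(5*w + 15) + 2*w + 6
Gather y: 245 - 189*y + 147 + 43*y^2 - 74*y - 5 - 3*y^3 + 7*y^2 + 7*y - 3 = -3*y^3 + 50*y^2 - 256*y + 384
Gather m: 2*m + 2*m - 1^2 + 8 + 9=4*m + 16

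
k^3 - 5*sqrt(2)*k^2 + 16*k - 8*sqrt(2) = (k - 2*sqrt(2))^2*(k - sqrt(2))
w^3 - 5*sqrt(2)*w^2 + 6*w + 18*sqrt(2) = (w - 3*sqrt(2))^2*(w + sqrt(2))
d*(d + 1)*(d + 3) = d^3 + 4*d^2 + 3*d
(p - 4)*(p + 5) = p^2 + p - 20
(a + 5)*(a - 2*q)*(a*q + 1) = a^3*q - 2*a^2*q^2 + 5*a^2*q + a^2 - 10*a*q^2 - 2*a*q + 5*a - 10*q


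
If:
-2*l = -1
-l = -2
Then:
No Solution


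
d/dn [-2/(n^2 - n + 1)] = 2*(2*n - 1)/(n^2 - n + 1)^2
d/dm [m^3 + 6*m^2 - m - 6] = 3*m^2 + 12*m - 1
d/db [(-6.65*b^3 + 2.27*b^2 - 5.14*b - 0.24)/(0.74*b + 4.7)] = (-9.842*b^3 - 92.0852*b^2 + 21.338*b - 23.9804)/(0.5476*b^2 + 6.956*b + 22.09)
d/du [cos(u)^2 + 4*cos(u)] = -2*(cos(u) + 2)*sin(u)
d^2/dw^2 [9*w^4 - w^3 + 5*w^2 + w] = 108*w^2 - 6*w + 10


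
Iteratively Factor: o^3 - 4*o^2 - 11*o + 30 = (o + 3)*(o^2 - 7*o + 10) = (o - 5)*(o + 3)*(o - 2)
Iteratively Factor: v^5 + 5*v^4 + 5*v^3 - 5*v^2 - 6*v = (v + 3)*(v^4 + 2*v^3 - v^2 - 2*v) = (v + 1)*(v + 3)*(v^3 + v^2 - 2*v) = (v - 1)*(v + 1)*(v + 3)*(v^2 + 2*v) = (v - 1)*(v + 1)*(v + 2)*(v + 3)*(v)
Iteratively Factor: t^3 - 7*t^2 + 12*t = (t)*(t^2 - 7*t + 12) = t*(t - 3)*(t - 4)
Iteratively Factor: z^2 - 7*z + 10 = (z - 2)*(z - 5)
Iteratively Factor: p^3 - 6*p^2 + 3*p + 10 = (p + 1)*(p^2 - 7*p + 10) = (p - 5)*(p + 1)*(p - 2)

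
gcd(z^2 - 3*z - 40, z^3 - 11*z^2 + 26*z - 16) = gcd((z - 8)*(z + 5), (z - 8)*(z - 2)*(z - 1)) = z - 8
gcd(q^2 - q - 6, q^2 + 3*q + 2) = q + 2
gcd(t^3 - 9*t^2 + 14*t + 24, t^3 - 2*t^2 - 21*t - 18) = t^2 - 5*t - 6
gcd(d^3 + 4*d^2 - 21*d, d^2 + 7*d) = d^2 + 7*d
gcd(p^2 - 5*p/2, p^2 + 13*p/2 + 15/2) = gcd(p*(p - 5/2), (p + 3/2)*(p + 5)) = 1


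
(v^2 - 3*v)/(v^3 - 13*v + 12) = v/(v^2 + 3*v - 4)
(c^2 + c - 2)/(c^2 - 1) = (c + 2)/(c + 1)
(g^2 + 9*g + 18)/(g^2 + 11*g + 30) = (g + 3)/(g + 5)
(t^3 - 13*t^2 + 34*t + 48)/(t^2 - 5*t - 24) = (t^2 - 5*t - 6)/(t + 3)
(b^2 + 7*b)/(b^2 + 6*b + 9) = b*(b + 7)/(b^2 + 6*b + 9)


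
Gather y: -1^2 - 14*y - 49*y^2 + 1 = -49*y^2 - 14*y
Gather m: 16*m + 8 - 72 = 16*m - 64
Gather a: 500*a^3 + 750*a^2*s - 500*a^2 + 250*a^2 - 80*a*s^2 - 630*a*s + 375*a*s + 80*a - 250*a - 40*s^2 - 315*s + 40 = 500*a^3 + a^2*(750*s - 250) + a*(-80*s^2 - 255*s - 170) - 40*s^2 - 315*s + 40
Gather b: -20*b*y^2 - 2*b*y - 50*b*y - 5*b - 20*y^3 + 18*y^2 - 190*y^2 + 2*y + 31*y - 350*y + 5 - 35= b*(-20*y^2 - 52*y - 5) - 20*y^3 - 172*y^2 - 317*y - 30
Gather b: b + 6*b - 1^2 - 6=7*b - 7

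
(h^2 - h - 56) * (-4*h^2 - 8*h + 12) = -4*h^4 - 4*h^3 + 244*h^2 + 436*h - 672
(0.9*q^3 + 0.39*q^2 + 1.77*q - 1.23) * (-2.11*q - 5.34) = -1.899*q^4 - 5.6289*q^3 - 5.8173*q^2 - 6.8565*q + 6.5682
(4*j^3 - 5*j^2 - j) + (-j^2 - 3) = 4*j^3 - 6*j^2 - j - 3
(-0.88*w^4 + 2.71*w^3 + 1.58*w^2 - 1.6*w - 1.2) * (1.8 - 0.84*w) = 0.7392*w^5 - 3.8604*w^4 + 3.5508*w^3 + 4.188*w^2 - 1.872*w - 2.16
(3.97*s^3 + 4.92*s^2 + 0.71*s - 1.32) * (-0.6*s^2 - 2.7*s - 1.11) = -2.382*s^5 - 13.671*s^4 - 18.1167*s^3 - 6.5862*s^2 + 2.7759*s + 1.4652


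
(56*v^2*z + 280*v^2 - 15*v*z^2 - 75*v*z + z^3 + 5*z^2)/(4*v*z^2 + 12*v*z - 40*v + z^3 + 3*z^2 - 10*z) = (56*v^2 - 15*v*z + z^2)/(4*v*z - 8*v + z^2 - 2*z)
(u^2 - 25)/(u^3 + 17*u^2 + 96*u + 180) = (u - 5)/(u^2 + 12*u + 36)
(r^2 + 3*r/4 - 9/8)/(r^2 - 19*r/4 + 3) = (r + 3/2)/(r - 4)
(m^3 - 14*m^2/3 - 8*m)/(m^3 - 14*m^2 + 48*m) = (m + 4/3)/(m - 8)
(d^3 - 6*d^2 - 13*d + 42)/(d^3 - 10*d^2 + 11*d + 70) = (d^2 + d - 6)/(d^2 - 3*d - 10)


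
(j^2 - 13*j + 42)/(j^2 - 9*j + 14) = (j - 6)/(j - 2)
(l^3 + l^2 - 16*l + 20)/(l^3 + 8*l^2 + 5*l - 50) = (l - 2)/(l + 5)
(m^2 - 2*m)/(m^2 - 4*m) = (m - 2)/(m - 4)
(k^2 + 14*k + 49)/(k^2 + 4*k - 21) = (k + 7)/(k - 3)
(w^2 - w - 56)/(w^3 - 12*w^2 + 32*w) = (w + 7)/(w*(w - 4))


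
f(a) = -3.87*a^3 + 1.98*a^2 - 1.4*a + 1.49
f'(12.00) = -1625.72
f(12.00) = -6417.55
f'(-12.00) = -1720.76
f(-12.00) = 6990.77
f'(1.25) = -14.59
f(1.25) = -4.72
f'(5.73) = -359.90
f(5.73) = -669.60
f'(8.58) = -822.11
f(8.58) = -2309.16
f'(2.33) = -55.20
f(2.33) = -39.98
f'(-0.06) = -1.68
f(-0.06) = 1.58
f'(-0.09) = -1.85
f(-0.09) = 1.63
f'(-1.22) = -23.51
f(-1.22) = 13.17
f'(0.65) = -3.73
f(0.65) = 0.35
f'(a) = -11.61*a^2 + 3.96*a - 1.4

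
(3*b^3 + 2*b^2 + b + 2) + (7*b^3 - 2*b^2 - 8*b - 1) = 10*b^3 - 7*b + 1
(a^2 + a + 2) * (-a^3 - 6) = -a^5 - a^4 - 2*a^3 - 6*a^2 - 6*a - 12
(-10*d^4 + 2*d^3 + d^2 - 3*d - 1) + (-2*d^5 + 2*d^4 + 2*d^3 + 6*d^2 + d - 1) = -2*d^5 - 8*d^4 + 4*d^3 + 7*d^2 - 2*d - 2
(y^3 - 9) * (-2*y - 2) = -2*y^4 - 2*y^3 + 18*y + 18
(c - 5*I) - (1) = c - 1 - 5*I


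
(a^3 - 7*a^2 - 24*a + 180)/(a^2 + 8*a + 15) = (a^2 - 12*a + 36)/(a + 3)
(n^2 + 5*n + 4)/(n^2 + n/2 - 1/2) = 2*(n + 4)/(2*n - 1)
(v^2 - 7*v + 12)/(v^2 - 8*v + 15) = (v - 4)/(v - 5)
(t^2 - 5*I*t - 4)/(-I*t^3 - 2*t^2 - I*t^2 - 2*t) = (-t^2 + 5*I*t + 4)/(t*(I*t^2 + 2*t + I*t + 2))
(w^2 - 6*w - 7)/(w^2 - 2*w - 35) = (w + 1)/(w + 5)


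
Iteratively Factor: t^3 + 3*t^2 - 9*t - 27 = (t - 3)*(t^2 + 6*t + 9) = (t - 3)*(t + 3)*(t + 3)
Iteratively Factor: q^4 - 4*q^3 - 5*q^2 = (q - 5)*(q^3 + q^2) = q*(q - 5)*(q^2 + q) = q*(q - 5)*(q + 1)*(q)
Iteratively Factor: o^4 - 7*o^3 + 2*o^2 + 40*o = (o - 5)*(o^3 - 2*o^2 - 8*o) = (o - 5)*(o - 4)*(o^2 + 2*o) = (o - 5)*(o - 4)*(o + 2)*(o)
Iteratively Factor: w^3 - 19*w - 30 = (w + 2)*(w^2 - 2*w - 15) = (w + 2)*(w + 3)*(w - 5)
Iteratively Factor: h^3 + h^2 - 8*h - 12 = (h + 2)*(h^2 - h - 6) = (h + 2)^2*(h - 3)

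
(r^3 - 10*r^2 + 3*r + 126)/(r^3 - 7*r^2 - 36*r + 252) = (r + 3)/(r + 6)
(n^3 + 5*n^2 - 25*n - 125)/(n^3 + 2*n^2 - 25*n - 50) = (n + 5)/(n + 2)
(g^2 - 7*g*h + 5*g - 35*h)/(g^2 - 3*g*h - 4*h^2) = (-g^2 + 7*g*h - 5*g + 35*h)/(-g^2 + 3*g*h + 4*h^2)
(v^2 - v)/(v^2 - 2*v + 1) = v/(v - 1)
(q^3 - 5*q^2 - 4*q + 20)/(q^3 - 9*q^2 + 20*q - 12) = (q^2 - 3*q - 10)/(q^2 - 7*q + 6)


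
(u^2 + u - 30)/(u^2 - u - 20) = (u + 6)/(u + 4)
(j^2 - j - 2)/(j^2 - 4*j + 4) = (j + 1)/(j - 2)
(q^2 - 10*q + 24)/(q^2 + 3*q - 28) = (q - 6)/(q + 7)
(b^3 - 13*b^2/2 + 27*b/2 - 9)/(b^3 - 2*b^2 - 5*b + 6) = (b^2 - 7*b/2 + 3)/(b^2 + b - 2)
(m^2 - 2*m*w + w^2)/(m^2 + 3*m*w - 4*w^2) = (m - w)/(m + 4*w)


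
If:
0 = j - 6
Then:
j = 6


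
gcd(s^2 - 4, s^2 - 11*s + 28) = 1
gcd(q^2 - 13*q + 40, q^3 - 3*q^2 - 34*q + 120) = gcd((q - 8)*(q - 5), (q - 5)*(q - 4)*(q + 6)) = q - 5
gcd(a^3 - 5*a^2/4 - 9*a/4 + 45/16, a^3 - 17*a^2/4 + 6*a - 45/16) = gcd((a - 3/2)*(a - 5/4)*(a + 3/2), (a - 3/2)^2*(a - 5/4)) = a^2 - 11*a/4 + 15/8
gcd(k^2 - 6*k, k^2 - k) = k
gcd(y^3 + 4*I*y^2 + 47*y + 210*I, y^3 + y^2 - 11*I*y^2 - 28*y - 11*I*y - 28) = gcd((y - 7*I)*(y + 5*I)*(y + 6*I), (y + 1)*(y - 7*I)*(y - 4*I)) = y - 7*I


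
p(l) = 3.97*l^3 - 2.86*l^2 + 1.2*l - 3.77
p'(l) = 11.91*l^2 - 5.72*l + 1.2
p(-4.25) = -365.29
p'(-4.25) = 240.63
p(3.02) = 83.12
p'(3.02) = 92.55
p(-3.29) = -180.05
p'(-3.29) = 148.93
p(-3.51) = -214.89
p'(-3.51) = 168.01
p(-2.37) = -75.53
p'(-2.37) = 81.65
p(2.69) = 56.04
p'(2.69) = 72.00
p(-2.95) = -134.12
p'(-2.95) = 121.72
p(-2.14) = -58.34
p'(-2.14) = 67.98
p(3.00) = 81.28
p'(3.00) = 91.23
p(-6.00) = -971.45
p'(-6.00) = 464.28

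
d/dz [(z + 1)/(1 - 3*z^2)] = (-3*z^2 + 6*z*(z + 1) + 1)/(3*z^2 - 1)^2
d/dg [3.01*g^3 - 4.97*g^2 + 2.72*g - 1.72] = 9.03*g^2 - 9.94*g + 2.72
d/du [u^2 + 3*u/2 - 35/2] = 2*u + 3/2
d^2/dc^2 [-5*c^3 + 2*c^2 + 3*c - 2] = 4 - 30*c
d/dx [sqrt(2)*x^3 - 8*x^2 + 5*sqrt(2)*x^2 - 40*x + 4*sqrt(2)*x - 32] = 3*sqrt(2)*x^2 - 16*x + 10*sqrt(2)*x - 40 + 4*sqrt(2)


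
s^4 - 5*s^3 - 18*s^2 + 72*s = s*(s - 6)*(s - 3)*(s + 4)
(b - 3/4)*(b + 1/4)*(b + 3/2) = b^3 + b^2 - 15*b/16 - 9/32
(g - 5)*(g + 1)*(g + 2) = g^3 - 2*g^2 - 13*g - 10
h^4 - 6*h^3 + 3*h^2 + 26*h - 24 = (h - 4)*(h - 3)*(h - 1)*(h + 2)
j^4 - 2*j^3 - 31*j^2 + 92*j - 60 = (j - 5)*(j - 2)*(j - 1)*(j + 6)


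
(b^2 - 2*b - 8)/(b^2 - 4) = (b - 4)/(b - 2)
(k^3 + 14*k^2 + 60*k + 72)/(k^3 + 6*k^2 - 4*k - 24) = (k + 6)/(k - 2)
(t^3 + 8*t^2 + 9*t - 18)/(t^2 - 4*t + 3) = (t^2 + 9*t + 18)/(t - 3)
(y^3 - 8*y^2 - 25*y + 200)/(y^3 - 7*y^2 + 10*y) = (y^2 - 3*y - 40)/(y*(y - 2))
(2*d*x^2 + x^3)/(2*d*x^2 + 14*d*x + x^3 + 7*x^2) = x/(x + 7)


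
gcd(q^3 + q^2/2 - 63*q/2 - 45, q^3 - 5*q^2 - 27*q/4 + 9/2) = q^2 - 9*q/2 - 9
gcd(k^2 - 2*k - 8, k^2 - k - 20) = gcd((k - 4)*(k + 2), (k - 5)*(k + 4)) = 1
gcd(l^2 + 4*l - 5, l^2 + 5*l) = l + 5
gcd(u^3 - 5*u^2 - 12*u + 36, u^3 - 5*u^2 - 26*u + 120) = u - 6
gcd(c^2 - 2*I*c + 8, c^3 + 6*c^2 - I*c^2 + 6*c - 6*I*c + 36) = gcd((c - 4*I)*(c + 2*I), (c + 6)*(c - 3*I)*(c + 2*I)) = c + 2*I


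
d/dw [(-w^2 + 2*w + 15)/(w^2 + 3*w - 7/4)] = 8*(-10*w^2 - 53*w - 97)/(16*w^4 + 96*w^3 + 88*w^2 - 168*w + 49)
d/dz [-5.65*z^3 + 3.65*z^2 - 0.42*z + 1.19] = -16.95*z^2 + 7.3*z - 0.42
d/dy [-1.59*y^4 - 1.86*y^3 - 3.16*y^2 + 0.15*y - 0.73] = -6.36*y^3 - 5.58*y^2 - 6.32*y + 0.15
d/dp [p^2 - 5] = 2*p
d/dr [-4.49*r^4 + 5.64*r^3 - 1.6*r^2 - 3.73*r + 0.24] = -17.96*r^3 + 16.92*r^2 - 3.2*r - 3.73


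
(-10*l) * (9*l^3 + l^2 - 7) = -90*l^4 - 10*l^3 + 70*l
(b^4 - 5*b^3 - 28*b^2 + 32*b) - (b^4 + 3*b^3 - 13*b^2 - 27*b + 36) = -8*b^3 - 15*b^2 + 59*b - 36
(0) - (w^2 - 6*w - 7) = -w^2 + 6*w + 7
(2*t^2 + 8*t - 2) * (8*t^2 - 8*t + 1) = 16*t^4 + 48*t^3 - 78*t^2 + 24*t - 2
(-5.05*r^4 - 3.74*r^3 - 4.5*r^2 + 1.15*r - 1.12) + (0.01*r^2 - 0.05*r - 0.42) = -5.05*r^4 - 3.74*r^3 - 4.49*r^2 + 1.1*r - 1.54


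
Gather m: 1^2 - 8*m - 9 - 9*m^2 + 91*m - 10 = -9*m^2 + 83*m - 18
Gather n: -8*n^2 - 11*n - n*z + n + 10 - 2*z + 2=-8*n^2 + n*(-z - 10) - 2*z + 12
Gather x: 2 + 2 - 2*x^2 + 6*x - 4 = -2*x^2 + 6*x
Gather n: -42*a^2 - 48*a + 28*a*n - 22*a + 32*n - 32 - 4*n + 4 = -42*a^2 - 70*a + n*(28*a + 28) - 28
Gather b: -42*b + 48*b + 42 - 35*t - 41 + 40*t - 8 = 6*b + 5*t - 7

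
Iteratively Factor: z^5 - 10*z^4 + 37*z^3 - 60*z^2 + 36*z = (z)*(z^4 - 10*z^3 + 37*z^2 - 60*z + 36) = z*(z - 3)*(z^3 - 7*z^2 + 16*z - 12) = z*(z - 3)*(z - 2)*(z^2 - 5*z + 6) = z*(z - 3)^2*(z - 2)*(z - 2)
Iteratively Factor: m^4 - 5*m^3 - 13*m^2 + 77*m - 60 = (m - 1)*(m^3 - 4*m^2 - 17*m + 60) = (m - 5)*(m - 1)*(m^2 + m - 12) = (m - 5)*(m - 1)*(m + 4)*(m - 3)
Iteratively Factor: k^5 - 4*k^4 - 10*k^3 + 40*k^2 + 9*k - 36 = (k + 3)*(k^4 - 7*k^3 + 11*k^2 + 7*k - 12) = (k - 1)*(k + 3)*(k^3 - 6*k^2 + 5*k + 12) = (k - 1)*(k + 1)*(k + 3)*(k^2 - 7*k + 12) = (k - 3)*(k - 1)*(k + 1)*(k + 3)*(k - 4)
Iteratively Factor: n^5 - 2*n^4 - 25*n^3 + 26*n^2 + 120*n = (n - 5)*(n^4 + 3*n^3 - 10*n^2 - 24*n) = (n - 5)*(n + 4)*(n^3 - n^2 - 6*n) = n*(n - 5)*(n + 4)*(n^2 - n - 6) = n*(n - 5)*(n + 2)*(n + 4)*(n - 3)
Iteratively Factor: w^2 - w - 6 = (w + 2)*(w - 3)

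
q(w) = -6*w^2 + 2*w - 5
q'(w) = 2 - 12*w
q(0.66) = -6.29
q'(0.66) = -5.92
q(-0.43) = -6.97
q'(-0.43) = 7.16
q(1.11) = -10.17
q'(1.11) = -11.32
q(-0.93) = -12.05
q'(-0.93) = 13.16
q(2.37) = -33.96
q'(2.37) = -26.44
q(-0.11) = -5.29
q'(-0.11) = 3.32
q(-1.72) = -26.19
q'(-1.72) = 22.64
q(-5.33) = -186.11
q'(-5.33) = 65.96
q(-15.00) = -1385.00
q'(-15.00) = 182.00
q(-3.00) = -65.00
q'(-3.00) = 38.00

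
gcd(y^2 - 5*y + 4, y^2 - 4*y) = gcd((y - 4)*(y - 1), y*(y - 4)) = y - 4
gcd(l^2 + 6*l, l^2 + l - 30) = l + 6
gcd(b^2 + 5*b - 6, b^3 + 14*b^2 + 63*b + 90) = b + 6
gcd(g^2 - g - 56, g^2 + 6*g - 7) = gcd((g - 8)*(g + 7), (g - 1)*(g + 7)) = g + 7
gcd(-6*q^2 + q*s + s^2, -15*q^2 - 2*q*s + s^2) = 3*q + s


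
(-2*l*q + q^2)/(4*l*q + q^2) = (-2*l + q)/(4*l + q)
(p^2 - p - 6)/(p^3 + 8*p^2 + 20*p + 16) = (p - 3)/(p^2 + 6*p + 8)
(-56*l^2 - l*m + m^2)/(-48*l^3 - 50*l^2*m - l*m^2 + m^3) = (7*l + m)/(6*l^2 + 7*l*m + m^2)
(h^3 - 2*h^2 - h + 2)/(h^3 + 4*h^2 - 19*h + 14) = (h + 1)/(h + 7)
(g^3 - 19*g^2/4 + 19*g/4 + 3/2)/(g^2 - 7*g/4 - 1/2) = g - 3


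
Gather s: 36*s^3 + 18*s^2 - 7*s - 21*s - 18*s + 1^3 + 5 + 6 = 36*s^3 + 18*s^2 - 46*s + 12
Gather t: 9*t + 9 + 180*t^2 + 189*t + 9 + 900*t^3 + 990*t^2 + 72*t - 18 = 900*t^3 + 1170*t^2 + 270*t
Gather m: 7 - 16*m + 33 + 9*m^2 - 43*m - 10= 9*m^2 - 59*m + 30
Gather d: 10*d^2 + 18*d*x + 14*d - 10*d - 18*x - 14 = 10*d^2 + d*(18*x + 4) - 18*x - 14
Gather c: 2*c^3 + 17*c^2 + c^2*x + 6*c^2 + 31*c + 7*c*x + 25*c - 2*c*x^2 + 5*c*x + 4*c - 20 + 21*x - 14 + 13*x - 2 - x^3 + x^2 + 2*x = 2*c^3 + c^2*(x + 23) + c*(-2*x^2 + 12*x + 60) - x^3 + x^2 + 36*x - 36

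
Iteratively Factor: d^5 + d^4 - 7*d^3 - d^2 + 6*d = (d + 3)*(d^4 - 2*d^3 - d^2 + 2*d) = (d - 1)*(d + 3)*(d^3 - d^2 - 2*d) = d*(d - 1)*(d + 3)*(d^2 - d - 2) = d*(d - 2)*(d - 1)*(d + 3)*(d + 1)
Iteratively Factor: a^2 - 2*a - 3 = (a - 3)*(a + 1)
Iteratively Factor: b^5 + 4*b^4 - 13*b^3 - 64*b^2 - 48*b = (b + 1)*(b^4 + 3*b^3 - 16*b^2 - 48*b) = (b + 1)*(b + 4)*(b^3 - b^2 - 12*b) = (b + 1)*(b + 3)*(b + 4)*(b^2 - 4*b) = b*(b + 1)*(b + 3)*(b + 4)*(b - 4)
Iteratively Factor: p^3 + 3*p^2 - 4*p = (p + 4)*(p^2 - p) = p*(p + 4)*(p - 1)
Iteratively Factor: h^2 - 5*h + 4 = (h - 4)*(h - 1)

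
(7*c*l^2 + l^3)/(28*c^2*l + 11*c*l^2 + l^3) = l/(4*c + l)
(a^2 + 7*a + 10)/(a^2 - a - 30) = (a + 2)/(a - 6)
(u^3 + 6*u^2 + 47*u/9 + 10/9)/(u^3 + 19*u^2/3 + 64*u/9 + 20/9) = (3*u + 1)/(3*u + 2)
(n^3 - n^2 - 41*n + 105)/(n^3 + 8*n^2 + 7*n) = (n^2 - 8*n + 15)/(n*(n + 1))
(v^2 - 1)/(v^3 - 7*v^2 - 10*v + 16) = (v + 1)/(v^2 - 6*v - 16)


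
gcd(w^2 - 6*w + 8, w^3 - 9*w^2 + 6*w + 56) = w - 4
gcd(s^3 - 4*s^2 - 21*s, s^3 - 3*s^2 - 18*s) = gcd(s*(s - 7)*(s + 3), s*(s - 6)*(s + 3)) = s^2 + 3*s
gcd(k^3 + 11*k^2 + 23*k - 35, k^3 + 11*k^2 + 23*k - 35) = k^3 + 11*k^2 + 23*k - 35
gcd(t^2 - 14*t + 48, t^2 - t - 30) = t - 6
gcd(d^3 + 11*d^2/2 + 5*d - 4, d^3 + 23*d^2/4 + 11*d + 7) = d + 2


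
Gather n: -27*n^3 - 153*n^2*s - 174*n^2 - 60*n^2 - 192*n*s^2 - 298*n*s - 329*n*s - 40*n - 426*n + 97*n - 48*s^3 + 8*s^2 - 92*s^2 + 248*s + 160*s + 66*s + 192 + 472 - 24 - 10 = -27*n^3 + n^2*(-153*s - 234) + n*(-192*s^2 - 627*s - 369) - 48*s^3 - 84*s^2 + 474*s + 630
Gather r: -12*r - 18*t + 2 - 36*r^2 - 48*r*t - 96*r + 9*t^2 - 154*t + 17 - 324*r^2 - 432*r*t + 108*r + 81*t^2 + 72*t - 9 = -360*r^2 - 480*r*t + 90*t^2 - 100*t + 10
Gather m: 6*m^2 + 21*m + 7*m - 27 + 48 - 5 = 6*m^2 + 28*m + 16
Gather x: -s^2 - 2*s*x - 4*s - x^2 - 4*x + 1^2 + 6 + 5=-s^2 - 4*s - x^2 + x*(-2*s - 4) + 12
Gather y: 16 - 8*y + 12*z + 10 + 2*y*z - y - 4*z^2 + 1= y*(2*z - 9) - 4*z^2 + 12*z + 27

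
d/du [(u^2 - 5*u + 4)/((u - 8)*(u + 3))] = 28*(5 - 2*u)/(u^4 - 10*u^3 - 23*u^2 + 240*u + 576)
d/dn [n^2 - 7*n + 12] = 2*n - 7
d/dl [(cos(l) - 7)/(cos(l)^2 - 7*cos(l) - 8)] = (cos(l)^2 - 14*cos(l) + 57)*sin(l)/(sin(l)^2 + 7*cos(l) + 7)^2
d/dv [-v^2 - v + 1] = -2*v - 1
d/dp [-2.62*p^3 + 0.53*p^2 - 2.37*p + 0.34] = -7.86*p^2 + 1.06*p - 2.37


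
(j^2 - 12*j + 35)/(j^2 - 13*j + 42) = (j - 5)/(j - 6)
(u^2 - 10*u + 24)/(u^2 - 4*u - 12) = (u - 4)/(u + 2)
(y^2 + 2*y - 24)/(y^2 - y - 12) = (y + 6)/(y + 3)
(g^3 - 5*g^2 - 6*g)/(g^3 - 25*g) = (g^2 - 5*g - 6)/(g^2 - 25)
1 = 1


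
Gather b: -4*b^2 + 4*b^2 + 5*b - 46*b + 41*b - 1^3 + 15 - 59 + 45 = 0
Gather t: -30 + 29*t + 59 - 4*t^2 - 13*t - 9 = -4*t^2 + 16*t + 20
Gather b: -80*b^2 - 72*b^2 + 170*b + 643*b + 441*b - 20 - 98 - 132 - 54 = -152*b^2 + 1254*b - 304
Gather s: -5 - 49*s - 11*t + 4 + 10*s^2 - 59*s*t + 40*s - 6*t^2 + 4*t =10*s^2 + s*(-59*t - 9) - 6*t^2 - 7*t - 1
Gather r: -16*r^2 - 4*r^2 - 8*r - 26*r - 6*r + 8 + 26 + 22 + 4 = -20*r^2 - 40*r + 60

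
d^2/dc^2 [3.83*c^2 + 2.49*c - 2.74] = 7.66000000000000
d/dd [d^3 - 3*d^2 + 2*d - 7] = 3*d^2 - 6*d + 2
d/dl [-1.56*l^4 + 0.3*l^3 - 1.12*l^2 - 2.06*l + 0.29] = -6.24*l^3 + 0.9*l^2 - 2.24*l - 2.06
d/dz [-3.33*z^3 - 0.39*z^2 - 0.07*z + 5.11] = -9.99*z^2 - 0.78*z - 0.07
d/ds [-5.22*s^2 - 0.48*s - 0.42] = -10.44*s - 0.48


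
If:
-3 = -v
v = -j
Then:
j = -3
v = 3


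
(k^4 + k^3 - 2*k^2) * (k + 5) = k^5 + 6*k^4 + 3*k^3 - 10*k^2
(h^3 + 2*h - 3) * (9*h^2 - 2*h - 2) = 9*h^5 - 2*h^4 + 16*h^3 - 31*h^2 + 2*h + 6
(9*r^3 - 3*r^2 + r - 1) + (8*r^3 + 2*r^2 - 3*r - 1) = 17*r^3 - r^2 - 2*r - 2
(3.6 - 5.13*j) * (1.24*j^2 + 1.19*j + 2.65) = -6.3612*j^3 - 1.6407*j^2 - 9.3105*j + 9.54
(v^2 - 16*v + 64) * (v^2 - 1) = v^4 - 16*v^3 + 63*v^2 + 16*v - 64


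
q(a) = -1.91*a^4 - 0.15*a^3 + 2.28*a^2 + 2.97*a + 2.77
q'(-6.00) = 1609.65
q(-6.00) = -2375.93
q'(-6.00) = 1609.65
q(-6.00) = -2375.93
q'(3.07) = -208.33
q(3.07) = -140.63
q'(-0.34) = 1.67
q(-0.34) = 2.00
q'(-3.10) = 212.11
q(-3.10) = -156.45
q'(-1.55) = 23.27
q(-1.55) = -6.82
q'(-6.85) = 2406.26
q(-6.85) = -4067.67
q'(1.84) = -37.76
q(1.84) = -6.87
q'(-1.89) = 44.32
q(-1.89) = -18.06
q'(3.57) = -334.10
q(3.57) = -274.64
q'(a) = -7.64*a^3 - 0.45*a^2 + 4.56*a + 2.97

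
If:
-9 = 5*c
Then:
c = -9/5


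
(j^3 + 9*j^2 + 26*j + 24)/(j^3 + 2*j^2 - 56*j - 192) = (j^2 + 5*j + 6)/(j^2 - 2*j - 48)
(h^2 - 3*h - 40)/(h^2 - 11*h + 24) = (h + 5)/(h - 3)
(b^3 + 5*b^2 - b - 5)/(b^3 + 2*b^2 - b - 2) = (b + 5)/(b + 2)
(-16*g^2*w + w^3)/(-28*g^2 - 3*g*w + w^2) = w*(-4*g + w)/(-7*g + w)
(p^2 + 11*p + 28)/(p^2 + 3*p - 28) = (p + 4)/(p - 4)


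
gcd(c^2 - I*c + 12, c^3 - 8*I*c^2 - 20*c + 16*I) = c - 4*I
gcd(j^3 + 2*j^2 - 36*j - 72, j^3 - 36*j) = j^2 - 36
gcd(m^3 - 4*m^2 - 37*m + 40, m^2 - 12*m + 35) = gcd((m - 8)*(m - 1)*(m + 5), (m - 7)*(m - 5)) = 1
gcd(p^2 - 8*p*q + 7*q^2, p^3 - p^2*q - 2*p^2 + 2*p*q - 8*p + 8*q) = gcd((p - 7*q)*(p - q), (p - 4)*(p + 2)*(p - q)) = p - q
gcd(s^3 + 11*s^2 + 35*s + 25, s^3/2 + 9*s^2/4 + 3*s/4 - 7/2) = 1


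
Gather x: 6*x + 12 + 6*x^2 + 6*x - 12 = 6*x^2 + 12*x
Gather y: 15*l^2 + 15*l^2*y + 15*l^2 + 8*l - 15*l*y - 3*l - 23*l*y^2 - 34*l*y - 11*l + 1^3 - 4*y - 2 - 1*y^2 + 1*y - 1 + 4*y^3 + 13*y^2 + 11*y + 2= 30*l^2 - 6*l + 4*y^3 + y^2*(12 - 23*l) + y*(15*l^2 - 49*l + 8)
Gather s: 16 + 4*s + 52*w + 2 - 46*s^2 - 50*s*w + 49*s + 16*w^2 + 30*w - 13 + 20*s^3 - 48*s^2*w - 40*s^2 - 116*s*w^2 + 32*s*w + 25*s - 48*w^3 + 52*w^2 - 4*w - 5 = 20*s^3 + s^2*(-48*w - 86) + s*(-116*w^2 - 18*w + 78) - 48*w^3 + 68*w^2 + 78*w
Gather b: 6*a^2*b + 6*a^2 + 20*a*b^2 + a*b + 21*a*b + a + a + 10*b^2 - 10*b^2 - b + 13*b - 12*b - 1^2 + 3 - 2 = 6*a^2 + 20*a*b^2 + 2*a + b*(6*a^2 + 22*a)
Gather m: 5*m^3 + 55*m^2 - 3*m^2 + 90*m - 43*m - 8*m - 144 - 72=5*m^3 + 52*m^2 + 39*m - 216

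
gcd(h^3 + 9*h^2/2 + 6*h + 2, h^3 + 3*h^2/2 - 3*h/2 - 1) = h^2 + 5*h/2 + 1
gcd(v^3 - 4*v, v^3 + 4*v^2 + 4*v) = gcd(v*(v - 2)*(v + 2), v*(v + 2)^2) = v^2 + 2*v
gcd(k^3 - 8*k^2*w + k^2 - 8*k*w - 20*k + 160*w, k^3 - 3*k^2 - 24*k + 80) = k^2 + k - 20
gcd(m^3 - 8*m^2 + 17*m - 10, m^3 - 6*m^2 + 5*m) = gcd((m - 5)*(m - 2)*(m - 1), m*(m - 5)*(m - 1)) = m^2 - 6*m + 5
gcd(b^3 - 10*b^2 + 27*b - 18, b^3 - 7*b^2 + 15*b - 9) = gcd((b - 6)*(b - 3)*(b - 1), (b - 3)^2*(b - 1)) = b^2 - 4*b + 3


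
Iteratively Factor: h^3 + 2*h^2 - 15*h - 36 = (h + 3)*(h^2 - h - 12) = (h + 3)^2*(h - 4)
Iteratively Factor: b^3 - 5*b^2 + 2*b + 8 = (b + 1)*(b^2 - 6*b + 8) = (b - 4)*(b + 1)*(b - 2)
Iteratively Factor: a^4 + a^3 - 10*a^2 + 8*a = (a + 4)*(a^3 - 3*a^2 + 2*a) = a*(a + 4)*(a^2 - 3*a + 2) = a*(a - 2)*(a + 4)*(a - 1)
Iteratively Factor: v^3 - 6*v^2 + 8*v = (v)*(v^2 - 6*v + 8) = v*(v - 2)*(v - 4)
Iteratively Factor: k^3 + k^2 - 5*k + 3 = (k + 3)*(k^2 - 2*k + 1) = (k - 1)*(k + 3)*(k - 1)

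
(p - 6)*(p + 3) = p^2 - 3*p - 18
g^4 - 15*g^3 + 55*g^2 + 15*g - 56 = (g - 8)*(g - 7)*(g - 1)*(g + 1)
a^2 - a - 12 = (a - 4)*(a + 3)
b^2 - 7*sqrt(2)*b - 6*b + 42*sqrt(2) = (b - 6)*(b - 7*sqrt(2))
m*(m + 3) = m^2 + 3*m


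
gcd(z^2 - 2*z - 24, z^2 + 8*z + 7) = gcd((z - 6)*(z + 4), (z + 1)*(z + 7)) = 1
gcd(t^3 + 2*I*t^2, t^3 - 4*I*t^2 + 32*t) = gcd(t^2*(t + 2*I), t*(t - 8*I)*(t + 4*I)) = t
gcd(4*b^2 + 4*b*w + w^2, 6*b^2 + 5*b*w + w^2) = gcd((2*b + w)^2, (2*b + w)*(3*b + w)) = 2*b + w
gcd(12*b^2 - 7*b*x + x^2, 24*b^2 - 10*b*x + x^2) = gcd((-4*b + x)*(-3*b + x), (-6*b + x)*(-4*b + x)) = -4*b + x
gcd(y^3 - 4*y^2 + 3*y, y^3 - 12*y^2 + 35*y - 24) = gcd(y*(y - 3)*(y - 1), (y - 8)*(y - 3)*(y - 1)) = y^2 - 4*y + 3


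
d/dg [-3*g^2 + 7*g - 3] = 7 - 6*g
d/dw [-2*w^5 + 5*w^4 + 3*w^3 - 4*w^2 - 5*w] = -10*w^4 + 20*w^3 + 9*w^2 - 8*w - 5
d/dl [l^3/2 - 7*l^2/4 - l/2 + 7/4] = 3*l^2/2 - 7*l/2 - 1/2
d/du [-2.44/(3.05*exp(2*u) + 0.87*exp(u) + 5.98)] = (14.884*exp(u) + 2.1228)*exp(u)/(3.05*exp(2*u) + 0.87*exp(u) + 5.98)^2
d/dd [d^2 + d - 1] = 2*d + 1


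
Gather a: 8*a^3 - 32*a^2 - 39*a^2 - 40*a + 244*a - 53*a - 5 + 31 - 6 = 8*a^3 - 71*a^2 + 151*a + 20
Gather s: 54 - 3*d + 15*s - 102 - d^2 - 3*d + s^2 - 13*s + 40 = -d^2 - 6*d + s^2 + 2*s - 8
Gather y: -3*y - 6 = -3*y - 6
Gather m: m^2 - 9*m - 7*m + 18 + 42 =m^2 - 16*m + 60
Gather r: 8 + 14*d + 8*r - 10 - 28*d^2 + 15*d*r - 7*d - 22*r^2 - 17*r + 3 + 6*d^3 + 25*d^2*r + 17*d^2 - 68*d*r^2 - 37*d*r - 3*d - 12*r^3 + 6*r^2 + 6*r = 6*d^3 - 11*d^2 + 4*d - 12*r^3 + r^2*(-68*d - 16) + r*(25*d^2 - 22*d - 3) + 1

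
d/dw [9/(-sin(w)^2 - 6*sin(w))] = 18*(sin(w) + 3)*cos(w)/((sin(w) + 6)^2*sin(w)^2)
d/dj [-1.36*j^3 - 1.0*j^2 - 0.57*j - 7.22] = -4.08*j^2 - 2.0*j - 0.57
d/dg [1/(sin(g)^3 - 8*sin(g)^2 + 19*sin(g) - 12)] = (-3*sin(g)^2 + 16*sin(g) - 19)*cos(g)/(sin(g)^3 - 8*sin(g)^2 + 19*sin(g) - 12)^2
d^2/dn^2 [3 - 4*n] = 0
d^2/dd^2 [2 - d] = 0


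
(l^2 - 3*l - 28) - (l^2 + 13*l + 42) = -16*l - 70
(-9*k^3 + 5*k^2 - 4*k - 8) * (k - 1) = -9*k^4 + 14*k^3 - 9*k^2 - 4*k + 8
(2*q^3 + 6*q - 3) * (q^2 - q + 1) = 2*q^5 - 2*q^4 + 8*q^3 - 9*q^2 + 9*q - 3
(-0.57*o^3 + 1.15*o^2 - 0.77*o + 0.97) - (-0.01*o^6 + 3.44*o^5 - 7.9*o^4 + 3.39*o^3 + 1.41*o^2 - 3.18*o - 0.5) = 0.01*o^6 - 3.44*o^5 + 7.9*o^4 - 3.96*o^3 - 0.26*o^2 + 2.41*o + 1.47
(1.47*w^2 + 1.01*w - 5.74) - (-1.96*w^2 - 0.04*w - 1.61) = 3.43*w^2 + 1.05*w - 4.13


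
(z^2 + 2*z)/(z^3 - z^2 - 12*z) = (z + 2)/(z^2 - z - 12)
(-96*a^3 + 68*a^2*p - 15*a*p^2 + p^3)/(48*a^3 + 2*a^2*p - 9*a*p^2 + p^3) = (-4*a + p)/(2*a + p)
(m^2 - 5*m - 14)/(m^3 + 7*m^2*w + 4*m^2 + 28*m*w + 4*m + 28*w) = (m - 7)/(m^2 + 7*m*w + 2*m + 14*w)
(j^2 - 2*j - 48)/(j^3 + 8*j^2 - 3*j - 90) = (j - 8)/(j^2 + 2*j - 15)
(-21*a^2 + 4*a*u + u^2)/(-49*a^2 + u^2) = (-3*a + u)/(-7*a + u)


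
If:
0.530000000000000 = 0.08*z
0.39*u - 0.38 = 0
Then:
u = 0.97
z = 6.62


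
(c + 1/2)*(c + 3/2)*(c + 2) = c^3 + 4*c^2 + 19*c/4 + 3/2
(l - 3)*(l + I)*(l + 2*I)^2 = l^4 - 3*l^3 + 5*I*l^3 - 8*l^2 - 15*I*l^2 + 24*l - 4*I*l + 12*I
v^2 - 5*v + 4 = (v - 4)*(v - 1)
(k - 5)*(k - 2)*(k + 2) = k^3 - 5*k^2 - 4*k + 20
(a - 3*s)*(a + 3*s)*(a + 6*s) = a^3 + 6*a^2*s - 9*a*s^2 - 54*s^3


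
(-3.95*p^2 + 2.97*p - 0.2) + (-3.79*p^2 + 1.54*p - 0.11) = -7.74*p^2 + 4.51*p - 0.31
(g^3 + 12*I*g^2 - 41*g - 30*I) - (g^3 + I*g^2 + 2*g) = 11*I*g^2 - 43*g - 30*I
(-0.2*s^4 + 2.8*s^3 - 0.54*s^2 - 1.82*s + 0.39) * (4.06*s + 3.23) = -0.812*s^5 + 10.722*s^4 + 6.8516*s^3 - 9.1334*s^2 - 4.2952*s + 1.2597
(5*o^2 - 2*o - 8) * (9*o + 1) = 45*o^3 - 13*o^2 - 74*o - 8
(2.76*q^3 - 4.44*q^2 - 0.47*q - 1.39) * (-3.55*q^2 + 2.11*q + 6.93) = -9.798*q^5 + 21.5856*q^4 + 11.4269*q^3 - 26.8264*q^2 - 6.19*q - 9.6327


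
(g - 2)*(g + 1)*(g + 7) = g^3 + 6*g^2 - 9*g - 14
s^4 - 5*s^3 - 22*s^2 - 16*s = s*(s - 8)*(s + 1)*(s + 2)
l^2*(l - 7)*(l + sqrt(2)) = l^4 - 7*l^3 + sqrt(2)*l^3 - 7*sqrt(2)*l^2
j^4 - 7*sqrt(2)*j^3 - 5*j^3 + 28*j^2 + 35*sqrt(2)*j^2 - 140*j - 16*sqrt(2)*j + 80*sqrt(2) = (j - 5)*(j - 4*sqrt(2))*(j - 2*sqrt(2))*(j - sqrt(2))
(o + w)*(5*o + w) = 5*o^2 + 6*o*w + w^2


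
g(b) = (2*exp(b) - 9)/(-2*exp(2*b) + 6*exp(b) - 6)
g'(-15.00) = 0.00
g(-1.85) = 1.70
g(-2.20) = 1.64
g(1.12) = 0.45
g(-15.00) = 1.50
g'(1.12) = -2.30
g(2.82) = -0.05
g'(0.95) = -4.23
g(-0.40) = 2.66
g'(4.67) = 0.01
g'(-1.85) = 0.22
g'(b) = (2*exp(b) - 9)*(4*exp(2*b) - 6*exp(b))/(-2*exp(2*b) + 6*exp(b) - 6)^2 + 2*exp(b)/(-2*exp(2*b) + 6*exp(b) - 6)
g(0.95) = 0.99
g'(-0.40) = 1.59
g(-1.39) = 1.84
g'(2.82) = 0.04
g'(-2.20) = 0.15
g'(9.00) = 0.00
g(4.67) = -0.01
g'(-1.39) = 0.39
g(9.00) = 0.00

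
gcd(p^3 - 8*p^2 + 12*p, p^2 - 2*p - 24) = p - 6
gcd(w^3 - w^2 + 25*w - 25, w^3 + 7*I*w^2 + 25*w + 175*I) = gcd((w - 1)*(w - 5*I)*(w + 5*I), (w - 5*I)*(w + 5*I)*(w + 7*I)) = w^2 + 25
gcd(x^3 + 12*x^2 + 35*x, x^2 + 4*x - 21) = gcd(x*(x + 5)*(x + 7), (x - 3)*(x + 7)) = x + 7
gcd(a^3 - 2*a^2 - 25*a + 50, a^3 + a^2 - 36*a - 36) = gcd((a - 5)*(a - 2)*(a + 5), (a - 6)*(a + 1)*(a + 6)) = 1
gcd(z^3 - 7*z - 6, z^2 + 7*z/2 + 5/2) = z + 1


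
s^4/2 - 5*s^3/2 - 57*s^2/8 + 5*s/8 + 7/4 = (s/2 + 1)*(s - 7)*(s - 1/2)*(s + 1/2)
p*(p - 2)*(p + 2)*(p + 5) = p^4 + 5*p^3 - 4*p^2 - 20*p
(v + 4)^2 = v^2 + 8*v + 16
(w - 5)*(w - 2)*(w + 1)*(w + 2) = w^4 - 4*w^3 - 9*w^2 + 16*w + 20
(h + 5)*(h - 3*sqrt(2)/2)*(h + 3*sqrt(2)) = h^3 + 3*sqrt(2)*h^2/2 + 5*h^2 - 9*h + 15*sqrt(2)*h/2 - 45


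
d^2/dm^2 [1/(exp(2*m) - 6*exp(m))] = 2*((3 - 2*exp(m))*(exp(m) - 6) + 4*(exp(m) - 3)^2)*exp(-m)/(exp(m) - 6)^3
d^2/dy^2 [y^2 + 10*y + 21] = 2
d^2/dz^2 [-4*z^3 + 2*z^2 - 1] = 4 - 24*z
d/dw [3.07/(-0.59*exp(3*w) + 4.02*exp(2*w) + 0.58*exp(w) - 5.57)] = (5.4339*exp(2*w) - 24.6828*exp(w) - 1.7806)*exp(w)/(0.59*exp(3*w) - 4.02*exp(2*w) - 0.58*exp(w) + 5.57)^2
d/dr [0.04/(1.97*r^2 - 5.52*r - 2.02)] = (0.2208 - 0.1576*r)/(-1.97*r^2 + 5.52*r + 2.02)^2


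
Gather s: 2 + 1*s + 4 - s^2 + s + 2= -s^2 + 2*s + 8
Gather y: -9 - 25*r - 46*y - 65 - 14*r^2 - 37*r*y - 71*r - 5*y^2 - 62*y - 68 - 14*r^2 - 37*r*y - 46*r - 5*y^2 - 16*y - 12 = -28*r^2 - 142*r - 10*y^2 + y*(-74*r - 124) - 154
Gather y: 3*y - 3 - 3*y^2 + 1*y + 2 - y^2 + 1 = -4*y^2 + 4*y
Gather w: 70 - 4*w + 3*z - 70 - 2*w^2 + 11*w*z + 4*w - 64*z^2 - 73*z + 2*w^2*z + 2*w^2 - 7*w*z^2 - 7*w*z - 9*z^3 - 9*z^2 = 2*w^2*z + w*(-7*z^2 + 4*z) - 9*z^3 - 73*z^2 - 70*z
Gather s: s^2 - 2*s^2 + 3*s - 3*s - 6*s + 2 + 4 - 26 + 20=-s^2 - 6*s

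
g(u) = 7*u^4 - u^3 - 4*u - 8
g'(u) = 28*u^3 - 3*u^2 - 4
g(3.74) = 1294.30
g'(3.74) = 1418.82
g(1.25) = 2.14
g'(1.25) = 46.00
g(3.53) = 1020.81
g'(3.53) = 1190.25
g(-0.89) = 0.66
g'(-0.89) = -26.12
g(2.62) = 293.38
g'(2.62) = 478.98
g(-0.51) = -5.35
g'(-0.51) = -8.49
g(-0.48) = -5.60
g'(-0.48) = -7.79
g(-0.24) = -7.00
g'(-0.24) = -4.56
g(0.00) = -8.00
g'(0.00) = -4.00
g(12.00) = 143368.00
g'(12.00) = 47948.00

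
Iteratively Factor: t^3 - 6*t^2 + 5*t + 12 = (t - 3)*(t^2 - 3*t - 4) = (t - 4)*(t - 3)*(t + 1)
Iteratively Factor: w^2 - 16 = (w - 4)*(w + 4)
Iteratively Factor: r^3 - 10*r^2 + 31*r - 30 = (r - 5)*(r^2 - 5*r + 6) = (r - 5)*(r - 2)*(r - 3)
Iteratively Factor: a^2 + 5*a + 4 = (a + 1)*(a + 4)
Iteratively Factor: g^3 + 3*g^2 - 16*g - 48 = (g + 3)*(g^2 - 16) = (g + 3)*(g + 4)*(g - 4)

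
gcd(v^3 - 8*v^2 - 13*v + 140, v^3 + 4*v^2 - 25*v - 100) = v^2 - v - 20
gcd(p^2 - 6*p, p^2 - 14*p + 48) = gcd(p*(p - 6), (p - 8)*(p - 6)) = p - 6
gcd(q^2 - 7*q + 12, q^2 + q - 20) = q - 4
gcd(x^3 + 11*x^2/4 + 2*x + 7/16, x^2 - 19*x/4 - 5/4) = 1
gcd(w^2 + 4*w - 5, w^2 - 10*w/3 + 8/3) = 1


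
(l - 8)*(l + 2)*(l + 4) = l^3 - 2*l^2 - 40*l - 64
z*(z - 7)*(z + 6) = z^3 - z^2 - 42*z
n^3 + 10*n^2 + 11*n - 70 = (n - 2)*(n + 5)*(n + 7)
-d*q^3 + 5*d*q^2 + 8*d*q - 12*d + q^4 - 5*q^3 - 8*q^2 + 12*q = (-d + q)*(q - 6)*(q - 1)*(q + 2)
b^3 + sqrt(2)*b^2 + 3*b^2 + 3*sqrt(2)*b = b*(b + 3)*(b + sqrt(2))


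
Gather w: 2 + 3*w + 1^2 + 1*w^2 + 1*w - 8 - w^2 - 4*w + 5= 0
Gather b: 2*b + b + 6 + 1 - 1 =3*b + 6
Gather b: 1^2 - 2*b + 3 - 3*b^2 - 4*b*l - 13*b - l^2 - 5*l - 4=-3*b^2 + b*(-4*l - 15) - l^2 - 5*l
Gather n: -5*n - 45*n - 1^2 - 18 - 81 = -50*n - 100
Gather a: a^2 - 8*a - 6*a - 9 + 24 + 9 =a^2 - 14*a + 24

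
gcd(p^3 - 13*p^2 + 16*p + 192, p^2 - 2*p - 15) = p + 3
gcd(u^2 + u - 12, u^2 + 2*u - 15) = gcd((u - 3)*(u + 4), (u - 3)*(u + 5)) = u - 3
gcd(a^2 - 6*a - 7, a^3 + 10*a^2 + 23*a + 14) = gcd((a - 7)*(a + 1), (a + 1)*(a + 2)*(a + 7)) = a + 1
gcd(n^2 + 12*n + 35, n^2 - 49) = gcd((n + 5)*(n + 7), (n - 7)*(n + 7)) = n + 7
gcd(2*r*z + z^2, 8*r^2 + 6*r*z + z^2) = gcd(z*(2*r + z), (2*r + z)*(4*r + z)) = 2*r + z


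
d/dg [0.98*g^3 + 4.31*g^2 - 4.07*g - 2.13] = 2.94*g^2 + 8.62*g - 4.07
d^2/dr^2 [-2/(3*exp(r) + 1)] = (6 - 18*exp(r))*exp(r)/(3*exp(r) + 1)^3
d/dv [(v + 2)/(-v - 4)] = -2/(v + 4)^2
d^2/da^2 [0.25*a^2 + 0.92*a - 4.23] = 0.500000000000000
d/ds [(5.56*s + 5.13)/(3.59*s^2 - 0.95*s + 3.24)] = (-19.9604*s^2 - 36.8334*s + 22.8879)/(12.8881*s^4 - 6.821*s^3 + 24.1657*s^2 - 6.156*s + 10.4976)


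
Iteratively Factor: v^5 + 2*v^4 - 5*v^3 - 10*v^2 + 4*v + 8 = (v + 2)*(v^4 - 5*v^2 + 4) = (v + 2)^2*(v^3 - 2*v^2 - v + 2) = (v + 1)*(v + 2)^2*(v^2 - 3*v + 2) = (v - 2)*(v + 1)*(v + 2)^2*(v - 1)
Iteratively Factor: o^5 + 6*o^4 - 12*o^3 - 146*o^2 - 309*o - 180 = (o + 3)*(o^4 + 3*o^3 - 21*o^2 - 83*o - 60) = (o + 3)*(o + 4)*(o^3 - o^2 - 17*o - 15) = (o - 5)*(o + 3)*(o + 4)*(o^2 + 4*o + 3) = (o - 5)*(o + 3)^2*(o + 4)*(o + 1)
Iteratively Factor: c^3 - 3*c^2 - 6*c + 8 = (c - 1)*(c^2 - 2*c - 8) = (c - 4)*(c - 1)*(c + 2)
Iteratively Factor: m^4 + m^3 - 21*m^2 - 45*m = (m - 5)*(m^3 + 6*m^2 + 9*m) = (m - 5)*(m + 3)*(m^2 + 3*m) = m*(m - 5)*(m + 3)*(m + 3)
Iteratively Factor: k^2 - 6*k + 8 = (k - 4)*(k - 2)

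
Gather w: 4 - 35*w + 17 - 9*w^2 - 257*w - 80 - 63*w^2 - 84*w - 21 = -72*w^2 - 376*w - 80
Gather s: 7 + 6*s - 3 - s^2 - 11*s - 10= -s^2 - 5*s - 6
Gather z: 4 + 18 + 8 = 30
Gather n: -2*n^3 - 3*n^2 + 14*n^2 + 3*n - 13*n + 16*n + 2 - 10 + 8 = -2*n^3 + 11*n^2 + 6*n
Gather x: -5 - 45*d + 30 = 25 - 45*d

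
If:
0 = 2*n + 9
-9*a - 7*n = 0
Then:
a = 7/2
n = -9/2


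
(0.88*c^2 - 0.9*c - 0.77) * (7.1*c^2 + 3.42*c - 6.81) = 6.248*c^4 - 3.3804*c^3 - 14.5378*c^2 + 3.4956*c + 5.2437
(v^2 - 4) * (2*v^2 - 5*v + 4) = 2*v^4 - 5*v^3 - 4*v^2 + 20*v - 16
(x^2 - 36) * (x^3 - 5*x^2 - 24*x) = x^5 - 5*x^4 - 60*x^3 + 180*x^2 + 864*x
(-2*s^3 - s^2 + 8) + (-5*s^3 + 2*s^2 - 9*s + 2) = -7*s^3 + s^2 - 9*s + 10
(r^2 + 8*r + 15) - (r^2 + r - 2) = 7*r + 17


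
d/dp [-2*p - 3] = -2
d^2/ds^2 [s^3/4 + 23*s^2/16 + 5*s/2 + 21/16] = 3*s/2 + 23/8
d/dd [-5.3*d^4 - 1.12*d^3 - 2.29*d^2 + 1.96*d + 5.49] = -21.2*d^3 - 3.36*d^2 - 4.58*d + 1.96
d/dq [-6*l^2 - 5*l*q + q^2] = -5*l + 2*q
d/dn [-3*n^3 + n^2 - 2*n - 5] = -9*n^2 + 2*n - 2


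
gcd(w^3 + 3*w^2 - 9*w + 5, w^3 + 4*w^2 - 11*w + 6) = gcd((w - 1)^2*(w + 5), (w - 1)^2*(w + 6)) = w^2 - 2*w + 1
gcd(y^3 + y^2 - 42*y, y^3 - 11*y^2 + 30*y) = y^2 - 6*y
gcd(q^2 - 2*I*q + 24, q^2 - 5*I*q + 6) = q - 6*I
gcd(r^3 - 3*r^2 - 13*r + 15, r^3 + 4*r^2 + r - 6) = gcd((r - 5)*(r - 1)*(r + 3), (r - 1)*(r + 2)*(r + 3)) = r^2 + 2*r - 3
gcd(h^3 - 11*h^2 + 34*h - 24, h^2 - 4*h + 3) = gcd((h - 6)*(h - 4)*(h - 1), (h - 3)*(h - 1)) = h - 1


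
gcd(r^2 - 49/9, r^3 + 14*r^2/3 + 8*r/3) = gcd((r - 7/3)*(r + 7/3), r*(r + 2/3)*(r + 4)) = 1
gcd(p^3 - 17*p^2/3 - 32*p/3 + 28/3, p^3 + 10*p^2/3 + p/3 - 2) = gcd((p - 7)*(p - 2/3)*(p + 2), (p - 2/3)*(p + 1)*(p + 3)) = p - 2/3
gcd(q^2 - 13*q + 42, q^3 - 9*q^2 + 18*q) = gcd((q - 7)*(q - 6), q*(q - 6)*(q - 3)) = q - 6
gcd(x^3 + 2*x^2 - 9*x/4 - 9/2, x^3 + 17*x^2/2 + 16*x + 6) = x + 2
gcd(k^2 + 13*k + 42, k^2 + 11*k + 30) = k + 6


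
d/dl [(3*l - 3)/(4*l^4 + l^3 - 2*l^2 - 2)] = 3*(4*l^4 + l^3 - 2*l^2 - l*(l - 1)*(16*l^2 + 3*l - 4) - 2)/(4*l^4 + l^3 - 2*l^2 - 2)^2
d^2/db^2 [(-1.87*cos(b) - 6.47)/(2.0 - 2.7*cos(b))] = (57.2643*sin(b)^2 - 42.418*cos(b) + 57.2643)/(19.683*cos(b)^3 - 43.74*cos(b)^2 + 32.4*cos(b) - 8.0)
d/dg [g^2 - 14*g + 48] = 2*g - 14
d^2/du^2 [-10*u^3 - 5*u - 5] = -60*u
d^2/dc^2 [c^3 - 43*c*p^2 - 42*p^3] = 6*c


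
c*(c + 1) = c^2 + c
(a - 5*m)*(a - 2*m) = a^2 - 7*a*m + 10*m^2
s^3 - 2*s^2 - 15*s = s*(s - 5)*(s + 3)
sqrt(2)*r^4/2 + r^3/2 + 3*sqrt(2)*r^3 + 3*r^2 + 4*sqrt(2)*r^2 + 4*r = r*(r/2 + 1)*(r + 4)*(sqrt(2)*r + 1)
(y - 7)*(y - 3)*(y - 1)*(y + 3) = y^4 - 8*y^3 - 2*y^2 + 72*y - 63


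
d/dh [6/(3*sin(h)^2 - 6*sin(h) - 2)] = 36*(1 - sin(h))*cos(h)/(-3*sin(h)^2 + 6*sin(h) + 2)^2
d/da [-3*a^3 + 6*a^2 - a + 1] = -9*a^2 + 12*a - 1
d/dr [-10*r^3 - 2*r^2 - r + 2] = -30*r^2 - 4*r - 1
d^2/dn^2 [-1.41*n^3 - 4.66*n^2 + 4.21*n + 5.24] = -8.46*n - 9.32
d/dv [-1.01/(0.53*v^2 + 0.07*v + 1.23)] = (1.0706*v + 0.0707)/(0.53*v^2 + 0.07*v + 1.23)^2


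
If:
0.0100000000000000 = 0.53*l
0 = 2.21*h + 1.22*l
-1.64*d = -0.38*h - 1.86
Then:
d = 1.13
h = -0.01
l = 0.02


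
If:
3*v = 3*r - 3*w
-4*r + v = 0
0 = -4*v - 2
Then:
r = -1/8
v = -1/2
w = 3/8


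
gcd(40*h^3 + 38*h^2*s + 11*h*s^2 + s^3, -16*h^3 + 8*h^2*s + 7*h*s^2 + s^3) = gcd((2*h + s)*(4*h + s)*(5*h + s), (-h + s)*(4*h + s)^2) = 4*h + s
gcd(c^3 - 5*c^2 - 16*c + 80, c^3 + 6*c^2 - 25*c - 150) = c - 5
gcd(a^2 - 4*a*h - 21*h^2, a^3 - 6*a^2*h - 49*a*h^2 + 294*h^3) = a - 7*h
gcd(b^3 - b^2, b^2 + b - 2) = b - 1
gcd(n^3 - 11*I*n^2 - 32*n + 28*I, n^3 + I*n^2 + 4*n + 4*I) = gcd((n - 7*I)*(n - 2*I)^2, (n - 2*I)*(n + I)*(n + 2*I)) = n - 2*I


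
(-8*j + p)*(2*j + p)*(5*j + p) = -80*j^3 - 46*j^2*p - j*p^2 + p^3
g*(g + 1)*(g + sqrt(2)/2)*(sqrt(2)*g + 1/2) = sqrt(2)*g^4 + sqrt(2)*g^3 + 3*g^3/2 + sqrt(2)*g^2/4 + 3*g^2/2 + sqrt(2)*g/4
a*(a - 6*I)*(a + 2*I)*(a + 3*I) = a^4 - I*a^3 + 24*a^2 + 36*I*a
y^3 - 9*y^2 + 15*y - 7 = (y - 7)*(y - 1)^2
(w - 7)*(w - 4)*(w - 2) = w^3 - 13*w^2 + 50*w - 56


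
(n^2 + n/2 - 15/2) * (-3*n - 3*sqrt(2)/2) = -3*n^3 - 3*sqrt(2)*n^2/2 - 3*n^2/2 - 3*sqrt(2)*n/4 + 45*n/2 + 45*sqrt(2)/4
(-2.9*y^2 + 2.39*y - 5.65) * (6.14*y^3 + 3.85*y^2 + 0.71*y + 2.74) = -17.806*y^5 + 3.5096*y^4 - 27.5485*y^3 - 28.0016*y^2 + 2.5371*y - 15.481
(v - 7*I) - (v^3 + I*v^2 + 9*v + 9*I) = -v^3 - I*v^2 - 8*v - 16*I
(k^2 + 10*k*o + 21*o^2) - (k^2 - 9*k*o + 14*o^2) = 19*k*o + 7*o^2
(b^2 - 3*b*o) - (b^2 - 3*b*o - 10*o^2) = 10*o^2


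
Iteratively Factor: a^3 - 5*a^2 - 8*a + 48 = (a - 4)*(a^2 - a - 12) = (a - 4)^2*(a + 3)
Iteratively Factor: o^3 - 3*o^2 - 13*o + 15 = (o - 5)*(o^2 + 2*o - 3) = (o - 5)*(o - 1)*(o + 3)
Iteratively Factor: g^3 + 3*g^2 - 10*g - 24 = (g + 2)*(g^2 + g - 12) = (g + 2)*(g + 4)*(g - 3)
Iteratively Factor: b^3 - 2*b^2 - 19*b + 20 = (b + 4)*(b^2 - 6*b + 5) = (b - 5)*(b + 4)*(b - 1)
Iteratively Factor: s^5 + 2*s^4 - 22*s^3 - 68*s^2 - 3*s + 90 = (s - 1)*(s^4 + 3*s^3 - 19*s^2 - 87*s - 90) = (s - 1)*(s + 3)*(s^3 - 19*s - 30) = (s - 5)*(s - 1)*(s + 3)*(s^2 + 5*s + 6) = (s - 5)*(s - 1)*(s + 2)*(s + 3)*(s + 3)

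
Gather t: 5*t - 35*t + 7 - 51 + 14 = -30*t - 30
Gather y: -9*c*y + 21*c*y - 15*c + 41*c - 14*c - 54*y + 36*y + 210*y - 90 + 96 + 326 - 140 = 12*c + y*(12*c + 192) + 192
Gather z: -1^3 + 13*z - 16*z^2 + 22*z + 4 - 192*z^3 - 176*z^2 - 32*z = -192*z^3 - 192*z^2 + 3*z + 3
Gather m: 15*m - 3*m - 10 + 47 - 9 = 12*m + 28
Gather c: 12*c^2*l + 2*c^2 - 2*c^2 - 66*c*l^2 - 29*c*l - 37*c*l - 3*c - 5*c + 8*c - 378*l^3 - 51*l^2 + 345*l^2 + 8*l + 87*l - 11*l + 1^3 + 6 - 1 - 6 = 12*c^2*l + c*(-66*l^2 - 66*l) - 378*l^3 + 294*l^2 + 84*l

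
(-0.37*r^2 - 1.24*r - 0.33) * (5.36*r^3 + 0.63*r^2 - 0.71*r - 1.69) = -1.9832*r^5 - 6.8795*r^4 - 2.2873*r^3 + 1.2978*r^2 + 2.3299*r + 0.5577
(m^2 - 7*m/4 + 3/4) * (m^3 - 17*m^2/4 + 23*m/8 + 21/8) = m^5 - 6*m^4 + 177*m^3/16 - 179*m^2/32 - 39*m/16 + 63/32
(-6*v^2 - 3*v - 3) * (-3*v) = 18*v^3 + 9*v^2 + 9*v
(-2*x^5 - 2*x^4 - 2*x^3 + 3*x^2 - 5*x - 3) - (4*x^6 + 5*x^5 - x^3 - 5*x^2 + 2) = -4*x^6 - 7*x^5 - 2*x^4 - x^3 + 8*x^2 - 5*x - 5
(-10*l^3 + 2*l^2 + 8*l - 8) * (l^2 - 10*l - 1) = -10*l^5 + 102*l^4 - 2*l^3 - 90*l^2 + 72*l + 8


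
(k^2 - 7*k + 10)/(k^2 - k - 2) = (k - 5)/(k + 1)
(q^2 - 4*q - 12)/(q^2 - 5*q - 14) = (q - 6)/(q - 7)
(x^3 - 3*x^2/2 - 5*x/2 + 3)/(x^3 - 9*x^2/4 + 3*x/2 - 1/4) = 2*(2*x^2 - x - 6)/(4*x^2 - 5*x + 1)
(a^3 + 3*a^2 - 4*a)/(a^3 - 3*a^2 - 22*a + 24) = a/(a - 6)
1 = 1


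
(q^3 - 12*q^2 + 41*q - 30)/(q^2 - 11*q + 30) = q - 1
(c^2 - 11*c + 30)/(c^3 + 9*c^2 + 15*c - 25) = (c^2 - 11*c + 30)/(c^3 + 9*c^2 + 15*c - 25)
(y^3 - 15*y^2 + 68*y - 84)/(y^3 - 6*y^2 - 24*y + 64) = (y^2 - 13*y + 42)/(y^2 - 4*y - 32)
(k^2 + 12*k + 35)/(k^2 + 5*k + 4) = (k^2 + 12*k + 35)/(k^2 + 5*k + 4)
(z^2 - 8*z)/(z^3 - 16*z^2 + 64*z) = 1/(z - 8)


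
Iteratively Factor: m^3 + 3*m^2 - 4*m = (m - 1)*(m^2 + 4*m) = (m - 1)*(m + 4)*(m)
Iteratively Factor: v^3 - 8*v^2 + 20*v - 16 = (v - 2)*(v^2 - 6*v + 8) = (v - 2)^2*(v - 4)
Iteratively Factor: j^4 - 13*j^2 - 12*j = (j - 4)*(j^3 + 4*j^2 + 3*j) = (j - 4)*(j + 1)*(j^2 + 3*j) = j*(j - 4)*(j + 1)*(j + 3)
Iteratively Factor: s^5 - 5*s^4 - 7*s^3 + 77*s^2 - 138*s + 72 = (s + 4)*(s^4 - 9*s^3 + 29*s^2 - 39*s + 18) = (s - 3)*(s + 4)*(s^3 - 6*s^2 + 11*s - 6) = (s - 3)^2*(s + 4)*(s^2 - 3*s + 2) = (s - 3)^2*(s - 1)*(s + 4)*(s - 2)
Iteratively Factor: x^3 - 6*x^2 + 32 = (x - 4)*(x^2 - 2*x - 8) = (x - 4)*(x + 2)*(x - 4)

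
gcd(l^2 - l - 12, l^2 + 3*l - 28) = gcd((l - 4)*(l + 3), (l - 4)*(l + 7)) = l - 4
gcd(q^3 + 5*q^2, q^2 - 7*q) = q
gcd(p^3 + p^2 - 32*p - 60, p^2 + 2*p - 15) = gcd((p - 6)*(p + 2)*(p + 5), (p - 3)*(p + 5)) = p + 5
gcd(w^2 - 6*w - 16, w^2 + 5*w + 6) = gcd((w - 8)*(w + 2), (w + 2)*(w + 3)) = w + 2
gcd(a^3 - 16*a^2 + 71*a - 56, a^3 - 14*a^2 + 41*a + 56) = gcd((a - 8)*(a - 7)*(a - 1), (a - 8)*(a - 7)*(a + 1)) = a^2 - 15*a + 56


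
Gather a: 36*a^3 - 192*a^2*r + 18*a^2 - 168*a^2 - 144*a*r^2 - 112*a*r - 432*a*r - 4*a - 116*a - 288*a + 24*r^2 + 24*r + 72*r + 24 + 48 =36*a^3 + a^2*(-192*r - 150) + a*(-144*r^2 - 544*r - 408) + 24*r^2 + 96*r + 72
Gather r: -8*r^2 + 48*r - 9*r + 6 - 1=-8*r^2 + 39*r + 5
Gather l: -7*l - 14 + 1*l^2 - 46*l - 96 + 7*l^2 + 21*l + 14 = 8*l^2 - 32*l - 96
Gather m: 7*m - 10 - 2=7*m - 12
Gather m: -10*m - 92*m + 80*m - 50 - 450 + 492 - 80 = -22*m - 88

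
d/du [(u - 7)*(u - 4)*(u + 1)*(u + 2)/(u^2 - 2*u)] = 2*(u^5 - 7*u^4 + 16*u^3 - 28*u^2 - 56*u + 56)/(u^2*(u^2 - 4*u + 4))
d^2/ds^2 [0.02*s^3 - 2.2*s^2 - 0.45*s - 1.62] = 0.12*s - 4.4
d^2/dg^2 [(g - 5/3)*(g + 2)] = 2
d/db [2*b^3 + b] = 6*b^2 + 1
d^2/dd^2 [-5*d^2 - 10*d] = -10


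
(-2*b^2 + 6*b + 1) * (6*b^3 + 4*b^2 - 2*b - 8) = -12*b^5 + 28*b^4 + 34*b^3 + 8*b^2 - 50*b - 8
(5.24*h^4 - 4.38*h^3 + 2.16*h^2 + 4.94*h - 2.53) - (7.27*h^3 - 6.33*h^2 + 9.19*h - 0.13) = 5.24*h^4 - 11.65*h^3 + 8.49*h^2 - 4.25*h - 2.4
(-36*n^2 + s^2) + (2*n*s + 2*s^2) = -36*n^2 + 2*n*s + 3*s^2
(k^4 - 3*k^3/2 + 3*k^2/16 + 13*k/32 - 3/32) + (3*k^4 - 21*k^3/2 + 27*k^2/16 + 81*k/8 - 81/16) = 4*k^4 - 12*k^3 + 15*k^2/8 + 337*k/32 - 165/32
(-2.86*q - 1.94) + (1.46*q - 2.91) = -1.4*q - 4.85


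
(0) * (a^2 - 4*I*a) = 0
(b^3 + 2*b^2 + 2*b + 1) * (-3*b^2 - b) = -3*b^5 - 7*b^4 - 8*b^3 - 5*b^2 - b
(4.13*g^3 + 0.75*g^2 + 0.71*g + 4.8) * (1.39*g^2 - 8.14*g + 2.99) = 5.7407*g^5 - 32.5757*g^4 + 7.2306*g^3 + 3.1351*g^2 - 36.9491*g + 14.352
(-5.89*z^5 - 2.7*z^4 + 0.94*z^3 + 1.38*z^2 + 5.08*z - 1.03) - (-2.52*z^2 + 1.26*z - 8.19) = -5.89*z^5 - 2.7*z^4 + 0.94*z^3 + 3.9*z^2 + 3.82*z + 7.16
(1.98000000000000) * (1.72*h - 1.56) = 3.4056*h - 3.0888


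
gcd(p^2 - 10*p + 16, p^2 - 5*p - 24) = p - 8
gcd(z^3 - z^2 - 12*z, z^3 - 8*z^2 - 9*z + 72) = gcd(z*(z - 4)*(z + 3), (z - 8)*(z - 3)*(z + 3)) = z + 3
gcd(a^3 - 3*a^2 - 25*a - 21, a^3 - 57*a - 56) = a + 1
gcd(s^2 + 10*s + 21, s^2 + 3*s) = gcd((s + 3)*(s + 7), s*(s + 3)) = s + 3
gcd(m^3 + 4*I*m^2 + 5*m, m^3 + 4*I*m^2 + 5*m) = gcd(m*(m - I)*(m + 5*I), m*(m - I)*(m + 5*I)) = m^3 + 4*I*m^2 + 5*m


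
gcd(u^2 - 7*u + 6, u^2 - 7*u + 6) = u^2 - 7*u + 6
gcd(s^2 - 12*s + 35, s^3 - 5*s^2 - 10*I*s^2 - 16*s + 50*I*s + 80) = s - 5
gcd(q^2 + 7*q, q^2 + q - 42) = q + 7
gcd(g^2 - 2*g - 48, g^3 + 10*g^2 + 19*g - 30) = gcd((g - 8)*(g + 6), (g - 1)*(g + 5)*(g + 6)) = g + 6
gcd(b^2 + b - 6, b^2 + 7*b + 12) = b + 3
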